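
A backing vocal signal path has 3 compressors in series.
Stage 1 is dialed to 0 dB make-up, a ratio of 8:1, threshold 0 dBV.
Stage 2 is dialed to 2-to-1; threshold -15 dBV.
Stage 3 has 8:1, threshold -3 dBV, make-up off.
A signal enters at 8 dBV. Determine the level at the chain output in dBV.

-7 dBV

Stage 1: overshoot 8 dB → 8/8 = 1 dB → 1 dBV.
Stage 2: overshoot 16 dB → 16/2 = 8 dB → -7 dBV.
Stage 3: -7 dBV ≤ -3 dBV, so stage 3 doesn't engage; output -7 dBV.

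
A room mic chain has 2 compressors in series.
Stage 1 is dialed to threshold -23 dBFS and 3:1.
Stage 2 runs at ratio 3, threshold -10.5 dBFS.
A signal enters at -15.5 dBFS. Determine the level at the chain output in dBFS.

-20.5 dBFS

Stage 1: overshoot 7.5 dB → 7.5/3 = 2.5 dB → -20.5 dBFS.
Stage 2: below threshold (-20.5 ≤ -10.5); passes unchanged; output -20.5 dBFS.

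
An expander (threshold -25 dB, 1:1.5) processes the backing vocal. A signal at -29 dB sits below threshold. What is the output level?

Below threshold, a 1:1.5 expander applies gain = (1.5−1)×(T − x) of attenuation.
(1.5−1) × 4 = 2 dB, so output = -29 − 2 = -31 dB.

-31 dB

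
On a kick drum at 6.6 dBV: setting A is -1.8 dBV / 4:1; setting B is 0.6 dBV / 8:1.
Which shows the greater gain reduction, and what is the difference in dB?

A, by 1.05 dB

A: 8.4 dB over, compressed to 2.1 dB over, so 6.3 dB of GR.
B: 6 dB over, compressed to 0.75 dB over, so 5.25 dB of GR.
A reduces 1.05 dB more.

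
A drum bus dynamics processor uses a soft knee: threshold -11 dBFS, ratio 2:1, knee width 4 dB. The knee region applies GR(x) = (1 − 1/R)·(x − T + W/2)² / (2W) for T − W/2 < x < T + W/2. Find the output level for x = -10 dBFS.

x − T + W/2 = -10 − (-11) + 2 = 3.
GR = (1 − 1/2) × 3² / 8 = 0.5 × 9 / 8 = 0.5625 dB.
Output = -10 − 0.5625 = -10.5625 dBFS.

-10.5625 dBFS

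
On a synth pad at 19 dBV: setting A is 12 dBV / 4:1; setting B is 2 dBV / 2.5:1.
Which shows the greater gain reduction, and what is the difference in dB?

B, by 4.95 dB

A: GR = 7 − 7/4 = 5.25 dB.
B: GR = 17 − 17/2.5 = 10.2 dB.
Difference: 4.95 dB in favour of B.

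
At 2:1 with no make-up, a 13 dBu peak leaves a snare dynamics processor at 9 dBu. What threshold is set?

5 dBu

Input is 8 dB above T (since output overshoot × R = input overshoot: (9 − T)·2 = 13 − T gives T = 5 dBu).
Check: 5 + (13 − 5)/2 = 5 + 4 = 9 dBu. ✓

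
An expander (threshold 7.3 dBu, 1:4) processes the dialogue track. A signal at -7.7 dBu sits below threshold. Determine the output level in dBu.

The input is 15 dB below the 7.3 dBu threshold.
A 1:4 expander multiplies undershoot by 4: 15 × 4 = 60 dB below threshold.
Output = 7.3 − 60 = -52.7 dBu.

-52.7 dBu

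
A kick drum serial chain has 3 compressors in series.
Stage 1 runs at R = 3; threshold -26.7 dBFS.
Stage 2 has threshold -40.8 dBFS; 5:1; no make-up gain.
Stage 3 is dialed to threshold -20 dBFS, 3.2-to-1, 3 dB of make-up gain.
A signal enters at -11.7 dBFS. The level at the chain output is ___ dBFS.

Stage 1: overshoot 15 dB → 15/3 = 5 dB → -21.7 dBFS.
Stage 2: 19.1 dB above -40.8 dBFS, reduced 5:1 to 3.82 dB above → -36.98 dBFS.
Stage 3: -36.98 dBFS is at or below the -20 dBFS threshold — no compression; make-up brings it to -33.98 dBFS.

-33.98 dBFS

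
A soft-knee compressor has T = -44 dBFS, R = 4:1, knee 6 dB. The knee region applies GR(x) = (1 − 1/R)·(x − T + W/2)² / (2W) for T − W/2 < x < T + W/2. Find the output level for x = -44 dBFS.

x − T + W/2 = -44 − (-44) + 3 = 3.
GR = (1 − 1/4) × 3² / 12 = 0.75 × 9 / 12 = 0.5625 dB.
Output = -44 − 0.5625 = -44.5625 dBFS.

-44.5625 dBFS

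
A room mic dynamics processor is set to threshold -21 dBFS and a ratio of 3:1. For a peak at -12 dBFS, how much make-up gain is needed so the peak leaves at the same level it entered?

Overshoot 9 dB → 9/3 = 3 dB after compression, so the compressed level is -21 + 3 = -18 dBFS.
Make-up = target − compressed = -12 − (-18) = 6 dB.

6 dB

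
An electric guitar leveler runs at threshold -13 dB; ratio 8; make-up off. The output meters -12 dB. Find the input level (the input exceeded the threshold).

-5 dB

That's 1 dB above the -13 dB threshold.
Input overshoot = R × output overshoot = 8 dB → input = -13 + 8 = -5 dB.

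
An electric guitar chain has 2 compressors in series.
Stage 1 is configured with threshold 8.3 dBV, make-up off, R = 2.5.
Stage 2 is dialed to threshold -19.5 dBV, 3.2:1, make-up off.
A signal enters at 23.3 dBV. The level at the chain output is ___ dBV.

Stage 1: 15 dB above 8.3 dBV, reduced 2.5:1 to 6 dB above → 14.3 dBV.
Stage 2: overshoot 33.8 dB → 33.8/3.2 = 10.5625 dB → -8.9375 dBV.

-8.9375 dBV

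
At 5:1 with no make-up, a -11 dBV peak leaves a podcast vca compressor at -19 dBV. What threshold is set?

Gain reduction = -11 − (-19) = 8 dB; output overshoot = GR / (R − 1) = 8 / 4 = 2 dB.
Threshold = output − output overshoot = -19 − 2 = -21 dBV.

-21 dBV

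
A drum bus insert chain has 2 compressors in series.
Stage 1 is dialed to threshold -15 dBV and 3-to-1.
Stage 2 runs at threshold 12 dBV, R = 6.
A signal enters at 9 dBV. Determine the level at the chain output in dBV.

Stage 1: overshoot 24 dB → 24/3 = 8 dB → -7 dBV.
Stage 2: -7 dBV ≤ 12 dBV, so stage 2 doesn't engage; output -7 dBV.

-7 dBV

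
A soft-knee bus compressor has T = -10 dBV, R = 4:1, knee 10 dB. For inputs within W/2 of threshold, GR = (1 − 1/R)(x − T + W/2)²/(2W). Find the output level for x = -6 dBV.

-9.0375 dBV

x − T + W/2 = -6 − (-10) + 5 = 9.
GR = (1 − 1/4) × 9² / 20 = 0.75 × 81 / 20 = 3.0375 dB.
Output = -6 − 3.0375 = -9.0375 dBV.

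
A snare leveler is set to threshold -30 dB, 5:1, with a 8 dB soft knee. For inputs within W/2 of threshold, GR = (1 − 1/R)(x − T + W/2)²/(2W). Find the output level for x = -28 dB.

x − T + W/2 = -28 − (-30) + 4 = 6.
GR = (1 − 1/5) × 6² / 16 = 0.8 × 36 / 16 = 1.8 dB.
Output = -28 − 1.8 = -29.8 dB.

-29.8 dB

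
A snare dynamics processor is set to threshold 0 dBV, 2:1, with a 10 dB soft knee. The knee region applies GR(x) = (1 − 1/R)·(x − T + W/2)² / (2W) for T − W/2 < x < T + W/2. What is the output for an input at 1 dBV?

x − T + W/2 = 1 − 0 + 5 = 6.
GR = (1 − 1/2) × 6² / 20 = 0.5 × 36 / 20 = 0.9 dB.
Output = 1 − 0.9 = 0.1 dBV.

0.1 dBV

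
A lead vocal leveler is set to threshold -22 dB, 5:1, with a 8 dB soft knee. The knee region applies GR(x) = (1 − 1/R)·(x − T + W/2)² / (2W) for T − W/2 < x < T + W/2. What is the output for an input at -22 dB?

x − T + W/2 = -22 − (-22) + 4 = 4.
GR = (1 − 1/5) × 4² / 16 = 0.8 × 16 / 16 = 0.8 dB.
Output = -22 − 0.8 = -22.8 dB.

-22.8 dB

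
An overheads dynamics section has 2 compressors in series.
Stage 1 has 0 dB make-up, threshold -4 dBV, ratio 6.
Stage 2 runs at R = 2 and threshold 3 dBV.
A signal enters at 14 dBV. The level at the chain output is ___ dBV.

Stage 1: 14 dBV is 18 dB over -4 dBV; at 6:1 that becomes 3 dB over, giving -1 dBV.
Stage 2: below threshold (-1 ≤ 3); passes unchanged; output -1 dBV.

-1 dBV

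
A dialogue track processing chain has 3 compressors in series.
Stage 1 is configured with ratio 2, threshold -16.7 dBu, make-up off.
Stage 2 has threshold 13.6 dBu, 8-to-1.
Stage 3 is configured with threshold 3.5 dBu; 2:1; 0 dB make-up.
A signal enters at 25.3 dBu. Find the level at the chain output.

Stage 1: overshoot 42 dB → 42/2 = 21 dB → 4.3 dBu.
Stage 2: below threshold (4.3 ≤ 13.6); passes unchanged; output 4.3 dBu.
Stage 3: overshoot 0.8 dB → 0.8/2 = 0.4 dB → 3.9 dBu.

3.9 dBu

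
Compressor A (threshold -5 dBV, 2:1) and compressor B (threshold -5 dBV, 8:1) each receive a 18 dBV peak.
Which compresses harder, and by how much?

B, by 8.625 dB

A: GR = 23 − 23/2 = 11.5 dB.
B: GR = 23 − 23/8 = 20.125 dB.
B reduces 8.625 dB more.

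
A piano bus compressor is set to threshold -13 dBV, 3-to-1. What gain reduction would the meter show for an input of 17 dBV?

20 dB

17 dBV exceeds the threshold by 30 dB.
At 3:1, output sits 30/3 = 10 dB above threshold.
So the signal is attenuated by 30 − 10 = 20 dB.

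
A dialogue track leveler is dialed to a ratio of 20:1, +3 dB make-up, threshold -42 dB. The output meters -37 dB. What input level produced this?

-2 dB

Before make-up, the level was -37 − 3 = -40 dB.
That's 2 dB above the -42 dB threshold.
Before 20:1 compression the overshoot was 2 × 20 = 40 dB, so input = -42 + 40 = -2 dB.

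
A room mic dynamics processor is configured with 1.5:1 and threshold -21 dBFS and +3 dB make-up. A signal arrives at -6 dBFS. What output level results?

-8 dBFS

The input is 15 dB above the -21 dBFS threshold.
The 15 dB excess becomes 10 dB after 1.5:1 reduction.
That puts the output at -11 dBFS; make-up adds 3 dB, giving -8 dBFS.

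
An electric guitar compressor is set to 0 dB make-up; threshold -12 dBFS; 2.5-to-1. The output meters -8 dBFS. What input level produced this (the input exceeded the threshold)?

That's 4 dB above the -12 dBFS threshold.
Before 2.5:1 compression the overshoot was 4 × 2.5 = 10 dB, so input = -12 + 10 = -2 dBFS.

-2 dBFS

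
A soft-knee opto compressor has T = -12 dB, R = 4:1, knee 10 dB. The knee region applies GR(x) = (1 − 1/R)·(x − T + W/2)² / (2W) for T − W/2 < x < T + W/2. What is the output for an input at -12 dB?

-12.9375 dB

x − T + W/2 = -12 − (-12) + 5 = 5.
GR = (1 − 1/4) × 5² / 20 = 0.75 × 25 / 20 = 0.9375 dB.
Output = -12 − 0.9375 = -12.9375 dB.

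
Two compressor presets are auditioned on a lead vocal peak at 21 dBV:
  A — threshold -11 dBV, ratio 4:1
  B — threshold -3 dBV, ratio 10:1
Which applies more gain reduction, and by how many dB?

A, by 2.4 dB

A: GR = 32 − 32/4 = 24 dB.
B: GR = 24 − 24/10 = 21.6 dB.
A reduces 2.4 dB more.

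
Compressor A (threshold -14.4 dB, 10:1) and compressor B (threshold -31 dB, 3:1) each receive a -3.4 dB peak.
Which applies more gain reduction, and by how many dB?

B, by 8.5 dB

A: overshoot 11 dB → output overshoot 1.1 dB → GR 9.9 dB.
B: overshoot 27.6 dB → output overshoot 9.2 dB → GR 18.4 dB.
B applies 8.5 dB more gain reduction.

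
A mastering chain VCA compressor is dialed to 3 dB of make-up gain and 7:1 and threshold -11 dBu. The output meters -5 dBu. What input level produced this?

Stripping the +3 dB make-up gives -8 dBu at the gain stage.
Post-compression overshoot = -8 − (-11) = 3 dB.
Before 7:1 compression the overshoot was 3 × 7 = 21 dB, so input = -11 + 21 = 10 dBu.

10 dBu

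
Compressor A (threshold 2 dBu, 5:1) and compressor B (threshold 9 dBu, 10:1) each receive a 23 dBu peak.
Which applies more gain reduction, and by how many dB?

A, by 4.2 dB

A: GR = 21 − 21/5 = 16.8 dB.
B: GR = 14 − 14/10 = 12.6 dB.
A reduces 4.2 dB more.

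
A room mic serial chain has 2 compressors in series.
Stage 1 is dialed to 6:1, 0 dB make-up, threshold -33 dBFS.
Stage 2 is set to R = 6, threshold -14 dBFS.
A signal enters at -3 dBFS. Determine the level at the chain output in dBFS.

Stage 1: 30 dB above -33 dBFS, reduced 6:1 to 5 dB above → -28 dBFS.
Stage 2: -28 dBFS ≤ -14 dBFS, so stage 2 doesn't engage; output -28 dBFS.

-28 dBFS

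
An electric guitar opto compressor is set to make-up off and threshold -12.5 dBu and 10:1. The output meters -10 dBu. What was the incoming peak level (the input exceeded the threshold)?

12.5 dBu

The compressed level sits -10 − (-12.5) = 2.5 dB over threshold.
Input overshoot = R × output overshoot = 25 dB → input = -12.5 + 25 = 12.5 dBu.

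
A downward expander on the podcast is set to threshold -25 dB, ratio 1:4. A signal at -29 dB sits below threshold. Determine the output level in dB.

-41 dB

Undershoot = (-25) − (-29) = 4 dB.
At 1:4, that expands to 16 dB under threshold.
Output = -25 − 16 = -41 dB.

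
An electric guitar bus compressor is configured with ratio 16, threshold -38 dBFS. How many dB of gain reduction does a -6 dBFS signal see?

The signal is 32 dB above threshold.
A 16:1 ratio leaves 2 dB of that excess.
So the signal is attenuated by 32 − 2 = 30 dB.

30 dB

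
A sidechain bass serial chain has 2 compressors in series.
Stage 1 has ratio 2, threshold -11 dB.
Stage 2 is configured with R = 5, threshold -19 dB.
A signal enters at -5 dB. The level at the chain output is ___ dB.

Stage 1: -5 dB is 6 dB over -11 dB; at 2:1 that becomes 3 dB over, giving -8 dB.
Stage 2: 11 dB above -19 dB, reduced 5:1 to 2.2 dB above → -16.8 dB.

-16.8 dB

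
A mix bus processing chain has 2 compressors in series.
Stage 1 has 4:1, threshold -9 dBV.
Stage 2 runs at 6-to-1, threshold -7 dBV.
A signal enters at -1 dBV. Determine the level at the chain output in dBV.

-7 dBV

Stage 1: overshoot 8 dB → 8/4 = 2 dB → -7 dBV.
Stage 2: -7 dBV ≤ -7 dBV, so stage 2 doesn't engage; output -7 dBV.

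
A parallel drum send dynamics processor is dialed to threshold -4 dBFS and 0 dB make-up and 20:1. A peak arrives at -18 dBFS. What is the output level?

-18 dBFS

-18 dBFS is 14 dB below the -4 dBFS threshold, so no gain reduction is applied.
Output = input = -18 dBFS.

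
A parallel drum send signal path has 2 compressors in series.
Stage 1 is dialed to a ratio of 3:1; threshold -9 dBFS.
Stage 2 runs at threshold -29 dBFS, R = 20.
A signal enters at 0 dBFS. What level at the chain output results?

-27.85 dBFS

Stage 1: 0 dBFS is 9 dB over -9 dBFS; at 3:1 that becomes 3 dB over, giving -6 dBFS.
Stage 2: overshoot 23 dB → 23/20 = 1.15 dB → -27.85 dBFS.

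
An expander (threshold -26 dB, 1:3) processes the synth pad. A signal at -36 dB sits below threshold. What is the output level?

Undershoot = (-26) − (-36) = 10 dB.
At 1:3, that expands to 30 dB under threshold.
Output = -26 − 30 = -56 dB.

-56 dB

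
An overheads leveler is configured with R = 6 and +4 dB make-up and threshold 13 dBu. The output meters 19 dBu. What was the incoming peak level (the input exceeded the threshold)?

Stripping the +4 dB make-up gives 15 dBu at the gain stage.
That's 2 dB above the 13 dBu threshold.
Undo the ratio: input overshoot = 2 × 6 = 12 dB, giving input = 25 dBu.

25 dBu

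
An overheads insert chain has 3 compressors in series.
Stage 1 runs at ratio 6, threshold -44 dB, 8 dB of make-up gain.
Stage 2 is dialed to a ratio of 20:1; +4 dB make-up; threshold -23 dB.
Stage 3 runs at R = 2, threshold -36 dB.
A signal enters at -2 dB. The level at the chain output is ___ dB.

-30.5 dB

Stage 1: overshoot 42 dB → 42/6 = 7 dB → -37 dB; +8 dB make-up → -29 dB.
Stage 2: -29 dB is at or below the -23 dB threshold — no compression; make-up brings it to -25 dB.
Stage 3: 11 dB above -36 dB, reduced 2:1 to 5.5 dB above → -30.5 dB.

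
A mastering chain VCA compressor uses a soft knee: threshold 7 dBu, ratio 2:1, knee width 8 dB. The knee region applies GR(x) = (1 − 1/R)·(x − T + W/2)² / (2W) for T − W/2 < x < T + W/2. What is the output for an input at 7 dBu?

6.5 dBu

x − T + W/2 = 7 − 7 + 4 = 4.
GR = (1 − 1/2) × 4² / 16 = 0.5 × 16 / 16 = 0.5 dB.
Output = 7 − 0.5 = 6.5 dBu.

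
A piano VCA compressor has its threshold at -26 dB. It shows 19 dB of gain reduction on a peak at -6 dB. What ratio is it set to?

Input overshoot = -6 − (-26) = 20 dB.
Output overshoot = 20 − 19 = 1 dB.
Ratio = input overshoot / output overshoot = 20 / 1 = 20.

20:1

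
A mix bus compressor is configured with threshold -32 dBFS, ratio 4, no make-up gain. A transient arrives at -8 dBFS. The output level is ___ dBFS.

Overshoot: -8 − (-32) = 24 dB.
4:1 compression reduces that to 24/4 = 6 dB over.
So the level is -32 + 6 = -26 dBFS.

-26 dBFS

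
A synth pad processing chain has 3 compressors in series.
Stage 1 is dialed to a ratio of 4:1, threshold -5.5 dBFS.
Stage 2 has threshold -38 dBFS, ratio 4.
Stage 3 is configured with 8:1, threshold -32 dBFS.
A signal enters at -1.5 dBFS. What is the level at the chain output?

Stage 1: 4 dB above -5.5 dBFS, reduced 4:1 to 1 dB above → -4.5 dBFS.
Stage 2: overshoot 33.5 dB → 33.5/4 = 8.375 dB → -29.625 dBFS.
Stage 3: -29.625 dBFS is 2.375 dB over -32 dBFS; at 8:1 that becomes 0.296875 dB over, giving -31.703125 dBFS.

-31.703125 dBFS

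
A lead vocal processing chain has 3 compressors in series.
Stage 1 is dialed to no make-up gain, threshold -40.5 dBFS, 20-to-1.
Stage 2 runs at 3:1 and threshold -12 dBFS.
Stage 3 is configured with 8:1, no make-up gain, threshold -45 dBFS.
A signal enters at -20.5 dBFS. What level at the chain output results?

-44.3125 dBFS

Stage 1: overshoot 20 dB → 20/20 = 1 dB → -39.5 dBFS.
Stage 2: -39.5 dBFS is at or below the -12 dBFS threshold — no compression; output -39.5 dBFS.
Stage 3: overshoot 5.5 dB → 5.5/8 = 0.6875 dB → -44.3125 dBFS.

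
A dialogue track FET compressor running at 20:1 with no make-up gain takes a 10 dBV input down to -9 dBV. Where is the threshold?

-10 dBV

Let T be the threshold. Output overshoot = (input overshoot)/R, so -9 − T = (10 − T)/20.
20·(-9 − T) = 10 − T → 19·T = -180 − 10 = -190.
T = -190/19 = -10 dBV.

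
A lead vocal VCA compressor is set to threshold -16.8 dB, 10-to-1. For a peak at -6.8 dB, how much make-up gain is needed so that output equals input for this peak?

9 dB

The peak compresses to -16.8 + 10/10 = -15.8 dB.
To reach -6.8 dB requires -6.8 − (-15.8) = 9 dB of make-up.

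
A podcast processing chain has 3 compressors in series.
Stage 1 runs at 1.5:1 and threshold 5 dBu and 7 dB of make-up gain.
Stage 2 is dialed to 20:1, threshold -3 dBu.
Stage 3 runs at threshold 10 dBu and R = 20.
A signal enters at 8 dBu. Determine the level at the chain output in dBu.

Stage 1: overshoot 3 dB → 3/1.5 = 2 dB → 7 dBu; +7 dB make-up → 14 dBu.
Stage 2: overshoot 17 dB → 17/20 = 0.85 dB → -2.15 dBu.
Stage 3: below threshold (-2.15 ≤ 10); passes unchanged; output -2.15 dBu.

-2.15 dBu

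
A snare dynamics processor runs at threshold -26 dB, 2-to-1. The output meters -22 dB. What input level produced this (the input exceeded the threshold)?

That's 4 dB above the -26 dB threshold.
Undo the ratio: input overshoot = 4 × 2 = 8 dB, giving input = -18 dB.

-18 dB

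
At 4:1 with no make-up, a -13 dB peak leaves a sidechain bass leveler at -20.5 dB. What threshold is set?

Input is 10 dB above T (since output overshoot × R = input overshoot: (-20.5 − T)·4 = -13 − T gives T = -23 dB).
Check: -23 + (-13 − (-23))/4 = -23 + 2.5 = -20.5 dB. ✓

-23 dB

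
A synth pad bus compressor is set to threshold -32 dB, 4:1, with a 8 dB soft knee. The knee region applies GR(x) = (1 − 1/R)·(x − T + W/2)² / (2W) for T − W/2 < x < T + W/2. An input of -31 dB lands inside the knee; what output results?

-32.171875 dB

x − T + W/2 = -31 − (-32) + 4 = 5.
GR = (1 − 1/4) × 5² / 16 = 0.75 × 25 / 16 = 1.171875 dB.
Output = -31 − 1.171875 = -32.171875 dB.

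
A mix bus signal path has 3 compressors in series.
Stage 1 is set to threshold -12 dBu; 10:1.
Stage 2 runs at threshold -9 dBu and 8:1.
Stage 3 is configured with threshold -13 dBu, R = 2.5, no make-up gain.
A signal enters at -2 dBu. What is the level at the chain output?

Stage 1: -2 dBu is 10 dB over -12 dBu; at 10:1 that becomes 1 dB over, giving -11 dBu.
Stage 2: -11 dBu ≤ -9 dBu, so stage 2 doesn't engage; output -11 dBu.
Stage 3: overshoot 2 dB → 2/2.5 = 0.8 dB → -12.2 dBu.

-12.2 dBu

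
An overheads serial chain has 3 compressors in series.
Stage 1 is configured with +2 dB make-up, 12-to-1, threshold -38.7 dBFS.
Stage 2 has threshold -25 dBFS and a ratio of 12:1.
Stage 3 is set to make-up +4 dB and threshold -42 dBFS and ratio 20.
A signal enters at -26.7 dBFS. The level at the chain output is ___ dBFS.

-37.685 dBFS

Stage 1: -26.7 dBFS is 12 dB over -38.7 dBFS; at 12:1 that becomes 1 dB over, giving -37.7 dBFS; +2 dB make-up → -35.7 dBFS.
Stage 2: -35.7 dBFS is at or below the -25 dBFS threshold — no compression; output -35.7 dBFS.
Stage 3: -35.7 dBFS is 6.3 dB over -42 dBFS; at 20:1 that becomes 0.315 dB over, giving -41.685 dBFS; +4 dB make-up → -37.685 dBFS.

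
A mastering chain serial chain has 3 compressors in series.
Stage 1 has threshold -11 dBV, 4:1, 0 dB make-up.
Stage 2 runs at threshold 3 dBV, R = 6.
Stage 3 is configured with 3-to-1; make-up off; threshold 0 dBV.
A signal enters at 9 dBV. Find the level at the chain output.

-6 dBV

Stage 1: overshoot 20 dB → 20/4 = 5 dB → -6 dBV.
Stage 2: -6 dBV ≤ 3 dBV, so stage 2 doesn't engage; output -6 dBV.
Stage 3: below threshold (-6 ≤ 0); passes unchanged; output -6 dBV.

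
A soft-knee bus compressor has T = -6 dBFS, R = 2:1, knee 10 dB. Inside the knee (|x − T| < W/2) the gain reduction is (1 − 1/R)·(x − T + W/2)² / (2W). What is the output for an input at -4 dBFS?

x − T + W/2 = -4 − (-6) + 5 = 7.
GR = (1 − 1/2) × 7² / 20 = 0.5 × 49 / 20 = 1.225 dB.
Output = -4 − 1.225 = -5.225 dBFS.

-5.225 dBFS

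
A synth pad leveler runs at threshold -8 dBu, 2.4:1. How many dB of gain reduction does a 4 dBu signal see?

7 dB

The signal is 12 dB above threshold.
After 2.4:1 compression the overshoot becomes 12/2.4 = 5 dB.
GR = overshoot in − overshoot out = 12 − 5 = 7 dB.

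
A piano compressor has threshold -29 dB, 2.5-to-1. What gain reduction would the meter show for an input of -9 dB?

Overshoot = -9 − (-29) = 20 dB.
A 2.5:1 ratio leaves 8 dB of that excess.
So the signal is attenuated by 20 − 8 = 12 dB.

12 dB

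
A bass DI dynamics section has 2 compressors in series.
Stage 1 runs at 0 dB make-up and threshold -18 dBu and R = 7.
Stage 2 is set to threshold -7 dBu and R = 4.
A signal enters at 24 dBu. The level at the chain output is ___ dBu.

Stage 1: 42 dB above -18 dBu, reduced 7:1 to 6 dB above → -12 dBu.
Stage 2: below threshold (-12 ≤ -7); passes unchanged; output -12 dBu.

-12 dBu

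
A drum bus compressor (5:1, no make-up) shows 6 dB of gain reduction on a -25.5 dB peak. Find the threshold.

-33 dB

Input is 7.5 dB above T (since output overshoot × R = input overshoot: (-31.5 − T)·5 = -25.5 − T gives T = -33 dB).
Check: -33 + (-25.5 − (-33))/5 = -33 + 1.5 = -31.5 dB. ✓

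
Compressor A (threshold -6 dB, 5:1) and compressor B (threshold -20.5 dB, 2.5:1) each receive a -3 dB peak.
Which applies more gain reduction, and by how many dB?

A: overshoot 3 dB → output overshoot 0.6 dB → GR 2.4 dB.
B: overshoot 17.5 dB → output overshoot 7 dB → GR 10.5 dB.
B reduces 8.1 dB more.

B, by 8.1 dB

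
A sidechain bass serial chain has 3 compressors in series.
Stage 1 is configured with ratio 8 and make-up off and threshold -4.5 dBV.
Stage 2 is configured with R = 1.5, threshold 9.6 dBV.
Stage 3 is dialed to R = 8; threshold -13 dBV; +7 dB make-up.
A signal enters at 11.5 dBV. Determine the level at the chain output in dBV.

-4.6875 dBV

Stage 1: 16 dB above -4.5 dBV, reduced 8:1 to 2 dB above → -2.5 dBV.
Stage 2: below threshold (-2.5 ≤ 9.6); passes unchanged; output -2.5 dBV.
Stage 3: -2.5 dBV is 10.5 dB over -13 dBV; at 8:1 that becomes 1.3125 dB over, giving -11.6875 dBV; +7 dB make-up → -4.6875 dBV.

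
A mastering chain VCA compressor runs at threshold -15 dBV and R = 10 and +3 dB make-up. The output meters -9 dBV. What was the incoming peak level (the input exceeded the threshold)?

15 dBV

Stripping the +3 dB make-up gives -12 dBV at the gain stage.
Post-compression overshoot = -12 − (-15) = 3 dB.
Before 10:1 compression the overshoot was 3 × 10 = 30 dB, so input = -15 + 30 = 15 dBV.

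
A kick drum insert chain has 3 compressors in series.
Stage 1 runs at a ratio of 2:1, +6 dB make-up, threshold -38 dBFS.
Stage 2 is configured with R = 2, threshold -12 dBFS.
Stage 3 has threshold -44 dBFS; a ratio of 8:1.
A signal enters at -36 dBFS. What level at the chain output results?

-42.375 dBFS

Stage 1: -36 dBFS is 2 dB over -38 dBFS; at 2:1 that becomes 1 dB over, giving -37 dBFS; +6 dB make-up → -31 dBFS.
Stage 2: below threshold (-31 ≤ -12); passes unchanged; output -31 dBFS.
Stage 3: -31 dBFS is 13 dB over -44 dBFS; at 8:1 that becomes 1.625 dB over, giving -42.375 dBFS.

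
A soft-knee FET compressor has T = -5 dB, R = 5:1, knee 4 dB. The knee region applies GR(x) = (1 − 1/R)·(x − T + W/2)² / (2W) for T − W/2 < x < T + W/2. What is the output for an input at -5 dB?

x − T + W/2 = -5 − (-5) + 2 = 2.
GR = (1 − 1/5) × 2² / 8 = 0.8 × 4 / 8 = 0.4 dB.
Output = -5 − 0.4 = -5.4 dB.

-5.4 dB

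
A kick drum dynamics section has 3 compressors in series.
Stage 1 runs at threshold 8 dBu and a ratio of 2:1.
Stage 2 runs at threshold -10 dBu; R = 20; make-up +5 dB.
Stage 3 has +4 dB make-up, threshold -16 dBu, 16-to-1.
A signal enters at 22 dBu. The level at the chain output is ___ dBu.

-11.234375 dBu

Stage 1: 22 dBu is 14 dB over 8 dBu; at 2:1 that becomes 7 dB over, giving 15 dBu.
Stage 2: overshoot 25 dB → 25/20 = 1.25 dB → -8.75 dBu; +5 dB make-up → -3.75 dBu.
Stage 3: -3.75 dBu is 12.25 dB over -16 dBu; at 16:1 that becomes 0.765625 dB over, giving -15.234375 dBu; +4 dB make-up → -11.234375 dBu.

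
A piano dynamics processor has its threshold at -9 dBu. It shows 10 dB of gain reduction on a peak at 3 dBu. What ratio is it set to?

Input overshoot = 3 − (-9) = 12 dB.
Output overshoot = 12 − 10 = 2 dB.
Ratio = input overshoot / output overshoot = 12 / 2 = 6.

6:1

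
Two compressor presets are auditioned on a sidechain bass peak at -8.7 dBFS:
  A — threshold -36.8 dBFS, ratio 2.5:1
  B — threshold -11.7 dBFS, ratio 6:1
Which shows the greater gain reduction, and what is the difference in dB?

A: GR = 28.1 − 28.1/2.5 = 16.86 dB.
B: GR = 3 − 3/6 = 2.5 dB.
Difference: 14.36 dB in favour of A.

A, by 14.36 dB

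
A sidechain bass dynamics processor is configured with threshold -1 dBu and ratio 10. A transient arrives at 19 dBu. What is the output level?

19 dBu sits 20 dB over threshold.
At 10:1 the overshoot is divided by 10, leaving 2 dB above threshold.
That puts the output at 1 dBu.

1 dBu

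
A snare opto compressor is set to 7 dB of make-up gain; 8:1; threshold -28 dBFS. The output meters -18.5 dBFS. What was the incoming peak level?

-8 dBFS

Remove make-up: -18.5 − 7 = -25.5 dBFS.
That's 2.5 dB above the -28 dBFS threshold.
Before 8:1 compression the overshoot was 2.5 × 8 = 20 dB, so input = -28 + 20 = -8 dBFS.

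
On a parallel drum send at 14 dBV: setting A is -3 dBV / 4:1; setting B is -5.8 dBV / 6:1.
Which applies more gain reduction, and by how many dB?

B, by 3.75 dB

A: overshoot 17 dB → output overshoot 4.25 dB → GR 12.75 dB.
B: overshoot 19.8 dB → output overshoot 3.3 dB → GR 16.5 dB.
Difference: 3.75 dB in favour of B.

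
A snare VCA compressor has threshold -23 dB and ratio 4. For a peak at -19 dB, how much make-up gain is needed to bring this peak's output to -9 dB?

Overshoot 4 dB → 4/4 = 1 dB after compression, so the compressed level is -23 + 1 = -22 dB.
Make-up = target − compressed = -9 − (-22) = 13 dB.

13 dB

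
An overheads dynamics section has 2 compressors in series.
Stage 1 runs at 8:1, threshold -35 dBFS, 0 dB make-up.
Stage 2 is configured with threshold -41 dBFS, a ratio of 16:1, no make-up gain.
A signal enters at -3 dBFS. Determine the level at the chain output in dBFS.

Stage 1: overshoot 32 dB → 32/8 = 4 dB → -31 dBFS.
Stage 2: 10 dB above -41 dBFS, reduced 16:1 to 0.625 dB above → -40.375 dBFS.

-40.375 dBFS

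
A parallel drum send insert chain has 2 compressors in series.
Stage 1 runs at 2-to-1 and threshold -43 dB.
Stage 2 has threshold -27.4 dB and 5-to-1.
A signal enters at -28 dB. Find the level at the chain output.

Stage 1: 15 dB above -43 dB, reduced 2:1 to 7.5 dB above → -35.5 dB.
Stage 2: below threshold (-35.5 ≤ -27.4); passes unchanged; output -35.5 dB.

-35.5 dB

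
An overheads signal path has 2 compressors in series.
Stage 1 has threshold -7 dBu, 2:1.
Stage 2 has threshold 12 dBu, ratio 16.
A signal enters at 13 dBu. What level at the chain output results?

3 dBu

Stage 1: 20 dB above -7 dBu, reduced 2:1 to 10 dB above → 3 dBu.
Stage 2: below threshold (3 ≤ 12); passes unchanged; output 3 dBu.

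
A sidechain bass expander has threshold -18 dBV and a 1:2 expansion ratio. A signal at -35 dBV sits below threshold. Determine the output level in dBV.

Undershoot = (-18) − (-35) = 17 dB.
At 1:2, that expands to 34 dB under threshold.
Output = -18 − 34 = -52 dBV.

-52 dBV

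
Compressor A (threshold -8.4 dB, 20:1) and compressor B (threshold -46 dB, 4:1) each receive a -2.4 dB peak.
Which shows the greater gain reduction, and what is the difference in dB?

B, by 27 dB

A: overshoot 6 dB → output overshoot 0.3 dB → GR 5.7 dB.
B: overshoot 43.6 dB → output overshoot 10.9 dB → GR 32.7 dB.
B reduces 27 dB more.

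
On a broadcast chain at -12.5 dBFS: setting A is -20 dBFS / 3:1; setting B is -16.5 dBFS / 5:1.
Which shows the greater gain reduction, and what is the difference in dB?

A, by 1.8 dB

A: overshoot 7.5 dB → output overshoot 2.5 dB → GR 5 dB.
B: overshoot 4 dB → output overshoot 0.8 dB → GR 3.2 dB.
A applies 1.8 dB more gain reduction.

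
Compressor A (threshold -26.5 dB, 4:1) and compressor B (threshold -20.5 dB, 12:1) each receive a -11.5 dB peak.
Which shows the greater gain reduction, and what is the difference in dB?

A, by 3 dB

A: 15 dB over, compressed to 3.75 dB over, so 11.25 dB of GR.
B: 9 dB over, compressed to 0.75 dB over, so 8.25 dB of GR.
Difference: 3 dB in favour of A.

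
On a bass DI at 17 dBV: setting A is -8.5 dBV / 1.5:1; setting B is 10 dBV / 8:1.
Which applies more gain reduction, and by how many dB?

A, by 2.375 dB

A: overshoot 25.5 dB → output overshoot 17 dB → GR 8.5 dB.
B: overshoot 7 dB → output overshoot 0.875 dB → GR 6.125 dB.
A reduces 2.375 dB more.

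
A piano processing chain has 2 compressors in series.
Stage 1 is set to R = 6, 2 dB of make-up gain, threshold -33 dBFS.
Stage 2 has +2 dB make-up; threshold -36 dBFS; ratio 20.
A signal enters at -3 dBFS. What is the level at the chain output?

-33.5 dBFS

Stage 1: -3 dBFS is 30 dB over -33 dBFS; at 6:1 that becomes 5 dB over, giving -28 dBFS; +2 dB make-up → -26 dBFS.
Stage 2: -26 dBFS is 10 dB over -36 dBFS; at 20:1 that becomes 0.5 dB over, giving -35.5 dBFS; +2 dB make-up → -33.5 dBFS.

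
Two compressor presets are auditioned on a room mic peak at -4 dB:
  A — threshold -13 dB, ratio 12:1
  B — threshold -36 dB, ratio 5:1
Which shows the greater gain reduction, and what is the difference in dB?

B, by 17.35 dB

A: 9 dB over, compressed to 0.75 dB over, so 8.25 dB of GR.
B: 32 dB over, compressed to 6.4 dB over, so 25.6 dB of GR.
B reduces 17.35 dB more.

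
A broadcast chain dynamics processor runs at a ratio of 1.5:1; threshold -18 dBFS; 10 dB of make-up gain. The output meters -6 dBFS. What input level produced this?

-15 dBFS

Stripping the +10 dB make-up gives -16 dBFS at the gain stage.
The compressed level sits -16 − (-18) = 2 dB over threshold.
Undo the ratio: input overshoot = 2 × 1.5 = 3 dB, giving input = -15 dBFS.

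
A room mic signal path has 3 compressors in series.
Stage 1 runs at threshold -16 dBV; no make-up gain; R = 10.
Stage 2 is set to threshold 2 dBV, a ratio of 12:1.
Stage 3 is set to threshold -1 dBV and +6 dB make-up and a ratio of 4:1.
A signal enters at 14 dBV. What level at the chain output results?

-7 dBV

Stage 1: overshoot 30 dB → 30/10 = 3 dB → -13 dBV.
Stage 2: -13 dBV ≤ 2 dBV, so stage 2 doesn't engage; output -13 dBV.
Stage 3: below threshold (-13 ≤ -1); passes unchanged; make-up brings it to -7 dBV.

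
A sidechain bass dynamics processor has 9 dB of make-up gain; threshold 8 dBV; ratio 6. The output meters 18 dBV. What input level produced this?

Stripping the +9 dB make-up gives 9 dBV at the gain stage.
The compressed level sits 9 − 8 = 1 dB over threshold.
Input overshoot = R × output overshoot = 6 dB → input = 8 + 6 = 14 dBV.

14 dBV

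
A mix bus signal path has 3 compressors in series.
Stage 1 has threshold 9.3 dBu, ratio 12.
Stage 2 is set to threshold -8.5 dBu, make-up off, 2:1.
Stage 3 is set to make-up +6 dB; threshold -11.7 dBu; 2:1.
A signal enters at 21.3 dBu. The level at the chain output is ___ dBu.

0.6 dBu

Stage 1: overshoot 12 dB → 12/12 = 1 dB → 10.3 dBu.
Stage 2: 10.3 dBu is 18.8 dB over -8.5 dBu; at 2:1 that becomes 9.4 dB over, giving 0.9 dBu.
Stage 3: overshoot 12.6 dB → 12.6/2 = 6.3 dB → -5.4 dBu; +6 dB make-up → 0.6 dBu.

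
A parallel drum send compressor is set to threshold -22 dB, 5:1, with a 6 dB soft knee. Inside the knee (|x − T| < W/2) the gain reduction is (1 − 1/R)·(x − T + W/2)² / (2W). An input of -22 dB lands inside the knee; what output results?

-22.6 dB

x − T + W/2 = -22 − (-22) + 3 = 3.
GR = (1 − 1/5) × 3² / 12 = 0.8 × 9 / 12 = 0.6 dB.
Output = -22 − 0.6 = -22.6 dB.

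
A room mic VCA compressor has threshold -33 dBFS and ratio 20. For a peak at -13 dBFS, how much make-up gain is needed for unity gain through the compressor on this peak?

Overshoot 20 dB → 20/20 = 1 dB after compression, so the compressed level is -33 + 1 = -32 dBFS.
Make-up = target − compressed = -13 − (-32) = 19 dB.

19 dB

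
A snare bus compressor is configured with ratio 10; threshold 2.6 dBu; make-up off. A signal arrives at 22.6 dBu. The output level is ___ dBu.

The input is 20 dB above the 2.6 dBu threshold.
10:1 compression reduces that to 20/10 = 2 dB over.
So the level is 2.6 + 2 = 4.6 dBu.

4.6 dBu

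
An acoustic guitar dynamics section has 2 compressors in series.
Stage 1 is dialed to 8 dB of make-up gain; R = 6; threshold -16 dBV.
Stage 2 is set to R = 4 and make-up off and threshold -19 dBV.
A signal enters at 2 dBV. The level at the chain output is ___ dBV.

Stage 1: 18 dB above -16 dBV, reduced 6:1 to 3 dB above → -13 dBV; +8 dB make-up → -5 dBV.
Stage 2: 14 dB above -19 dBV, reduced 4:1 to 3.5 dB above → -15.5 dBV.

-15.5 dBV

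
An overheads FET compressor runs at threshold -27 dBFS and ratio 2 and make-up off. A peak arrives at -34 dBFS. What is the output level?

-34 dBFS is 7 dB below the -27 dBFS threshold, so no gain reduction is applied.
Output = input = -34 dBFS.

-34 dBFS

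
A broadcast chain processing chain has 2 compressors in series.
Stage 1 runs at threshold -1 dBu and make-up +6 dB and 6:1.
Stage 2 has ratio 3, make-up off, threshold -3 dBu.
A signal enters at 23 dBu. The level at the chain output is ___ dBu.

Stage 1: 24 dB above -1 dBu, reduced 6:1 to 4 dB above → 3 dBu; +6 dB make-up → 9 dBu.
Stage 2: 12 dB above -3 dBu, reduced 3:1 to 4 dB above → 1 dBu.

1 dBu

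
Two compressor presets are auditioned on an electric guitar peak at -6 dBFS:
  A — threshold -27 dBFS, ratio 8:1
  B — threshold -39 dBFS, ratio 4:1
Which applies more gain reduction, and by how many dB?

A: GR = 21 − 21/8 = 18.375 dB.
B: GR = 33 − 33/4 = 24.75 dB.
B reduces 6.375 dB more.

B, by 6.375 dB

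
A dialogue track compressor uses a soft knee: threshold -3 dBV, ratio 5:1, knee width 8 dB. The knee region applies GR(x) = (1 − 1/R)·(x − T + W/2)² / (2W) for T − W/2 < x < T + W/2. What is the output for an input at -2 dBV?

x − T + W/2 = -2 − (-3) + 4 = 5.
GR = (1 − 1/5) × 5² / 16 = 0.8 × 25 / 16 = 1.25 dB.
Output = -2 − 1.25 = -3.25 dBV.

-3.25 dBV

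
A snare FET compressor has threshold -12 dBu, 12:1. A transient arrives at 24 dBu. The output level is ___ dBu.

-9 dBu

24 dBu sits 36 dB over threshold.
At 12:1 the overshoot is divided by 12, leaving 3 dB above threshold.
That puts the output at -9 dBu.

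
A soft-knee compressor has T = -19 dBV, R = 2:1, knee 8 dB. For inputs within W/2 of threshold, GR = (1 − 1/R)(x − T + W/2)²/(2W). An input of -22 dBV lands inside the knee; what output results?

x − T + W/2 = -22 − (-19) + 4 = 1.
GR = (1 − 1/2) × 1² / 16 = 0.5 × 1 / 16 = 0.03125 dB.
Output = -22 − 0.03125 = -22.03125 dBV.

-22.03125 dBV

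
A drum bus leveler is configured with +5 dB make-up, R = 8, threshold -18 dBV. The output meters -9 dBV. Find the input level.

14 dBV

Before make-up, the level was -9 − 5 = -14 dBV.
Post-compression overshoot = -14 − (-18) = 4 dB.
Input overshoot = R × output overshoot = 32 dB → input = -18 + 32 = 14 dBV.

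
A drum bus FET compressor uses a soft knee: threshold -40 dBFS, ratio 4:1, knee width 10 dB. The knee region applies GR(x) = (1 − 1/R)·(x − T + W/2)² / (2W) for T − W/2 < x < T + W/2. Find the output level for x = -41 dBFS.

-41.6 dBFS

x − T + W/2 = -41 − (-40) + 5 = 4.
GR = (1 − 1/4) × 4² / 20 = 0.75 × 16 / 20 = 0.6 dB.
Output = -41 − 0.6 = -41.6 dBFS.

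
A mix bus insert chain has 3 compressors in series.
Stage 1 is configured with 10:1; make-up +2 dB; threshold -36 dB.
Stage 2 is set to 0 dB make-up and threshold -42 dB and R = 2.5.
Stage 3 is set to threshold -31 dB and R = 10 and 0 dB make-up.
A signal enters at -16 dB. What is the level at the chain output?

-38 dB

Stage 1: -16 dB is 20 dB over -36 dB; at 10:1 that becomes 2 dB over, giving -34 dB; +2 dB make-up → -32 dB.
Stage 2: -32 dB is 10 dB over -42 dB; at 2.5:1 that becomes 4 dB over, giving -38 dB.
Stage 3: -38 dB ≤ -31 dB, so stage 3 doesn't engage; output -38 dB.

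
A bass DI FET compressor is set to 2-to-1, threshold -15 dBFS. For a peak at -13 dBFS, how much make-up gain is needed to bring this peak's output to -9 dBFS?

The peak compresses to -15 + 2/2 = -14 dBFS.
To reach -9 dBFS requires -9 − (-14) = 5 dB of make-up.

5 dB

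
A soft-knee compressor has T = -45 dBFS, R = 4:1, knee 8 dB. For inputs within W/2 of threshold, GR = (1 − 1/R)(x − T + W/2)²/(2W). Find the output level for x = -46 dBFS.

-46.421875 dBFS

x − T + W/2 = -46 − (-45) + 4 = 3.
GR = (1 − 1/4) × 3² / 16 = 0.75 × 9 / 16 = 0.421875 dB.
Output = -46 − 0.421875 = -46.421875 dBFS.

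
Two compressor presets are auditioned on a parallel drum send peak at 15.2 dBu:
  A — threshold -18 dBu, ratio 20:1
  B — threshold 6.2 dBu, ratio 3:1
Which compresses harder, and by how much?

A: overshoot 33.2 dB → output overshoot 1.66 dB → GR 31.54 dB.
B: overshoot 9 dB → output overshoot 3 dB → GR 6 dB.
A reduces 25.54 dB more.

A, by 25.54 dB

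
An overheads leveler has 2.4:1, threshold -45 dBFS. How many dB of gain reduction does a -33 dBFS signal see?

-33 dBFS exceeds the threshold by 12 dB.
A 2.4:1 ratio leaves 5 dB of that excess.
Gain reduction = 12 − 5 = 7 dB.

7 dB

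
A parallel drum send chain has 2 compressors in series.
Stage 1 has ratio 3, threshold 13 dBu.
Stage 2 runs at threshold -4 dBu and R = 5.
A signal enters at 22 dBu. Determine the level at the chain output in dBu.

0 dBu

Stage 1: overshoot 9 dB → 9/3 = 3 dB → 16 dBu.
Stage 2: 16 dBu is 20 dB over -4 dBu; at 5:1 that becomes 4 dB over, giving 0 dBu.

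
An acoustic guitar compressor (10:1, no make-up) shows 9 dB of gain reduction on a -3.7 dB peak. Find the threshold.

-13.7 dB

Let T be the threshold. Output overshoot = (input overshoot)/R, so -12.7 − T = (-3.7 − T)/10.
10·(-12.7 − T) = -3.7 − T → 9·T = -127 − (-3.7) = -123.3.
T = -123.3/9 = -13.7 dB.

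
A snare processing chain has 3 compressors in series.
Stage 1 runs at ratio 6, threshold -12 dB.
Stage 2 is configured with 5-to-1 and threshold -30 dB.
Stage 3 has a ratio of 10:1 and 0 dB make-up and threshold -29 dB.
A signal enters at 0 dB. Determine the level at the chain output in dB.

-28.7 dB

Stage 1: 0 dB is 12 dB over -12 dB; at 6:1 that becomes 2 dB over, giving -10 dB.
Stage 2: 20 dB above -30 dB, reduced 5:1 to 4 dB above → -26 dB.
Stage 3: -26 dB is 3 dB over -29 dB; at 10:1 that becomes 0.3 dB over, giving -28.7 dB.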